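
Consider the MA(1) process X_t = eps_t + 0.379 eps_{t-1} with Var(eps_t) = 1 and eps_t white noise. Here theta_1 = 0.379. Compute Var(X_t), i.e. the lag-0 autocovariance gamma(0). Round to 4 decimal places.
\gamma(0) = 1.1436

For an MA(q) process X_t = eps_t + sum_i theta_i eps_{t-i} with
Var(eps_t) = sigma^2, the variance is
  gamma(0) = sigma^2 * (1 + sum_i theta_i^2).
  sum_i theta_i^2 = (0.379)^2 = 0.143641.
  gamma(0) = 1 * (1 + 0.143641) = 1 * 1.143641 = 1.143641, which rounds to 1.1436.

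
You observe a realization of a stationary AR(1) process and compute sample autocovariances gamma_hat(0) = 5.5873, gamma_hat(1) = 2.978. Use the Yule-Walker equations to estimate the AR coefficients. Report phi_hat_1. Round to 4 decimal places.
\hat\phi_{1} = 0.5330

The Yule-Walker equations for an AR(p) process read, in matrix form,
  Gamma_p phi = r_p,   with   (Gamma_p)_{ij} = gamma(|i - j|),
                       (r_p)_i = gamma(i),   i,j = 1..p.
Substitute the sample gammas (Toeplitz matrix and right-hand side of size 1):
  Gamma_p = [[5.5873]]
  r_p     = [2.978]
With p = 1 this is the single equation gamma(0) phi_1 = gamma(1):
  phi_hat_1 = gamma(1) / gamma(0) = 2.978 / 5.5873 = 0.5330.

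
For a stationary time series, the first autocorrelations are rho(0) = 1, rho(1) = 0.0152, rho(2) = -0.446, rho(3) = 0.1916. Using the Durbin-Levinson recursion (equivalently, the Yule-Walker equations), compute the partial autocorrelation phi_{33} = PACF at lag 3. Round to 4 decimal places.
\phi_{33} = 0.2600

The PACF at lag k is phi_{kk}, the last component of the solution
to the Yule-Walker system G_k phi = r_k where
  (G_k)_{ij} = rho(|i - j|), (r_k)_i = rho(i), i,j = 1..k.
Equivalently, Durbin-Levinson gives phi_{kk} iteratively:
  phi_{11} = rho(1)
  phi_{kk} = [rho(k) - sum_{j=1..k-1} phi_{k-1,j} rho(k-j)]
            / [1 - sum_{j=1..k-1} phi_{k-1,j} rho(j)],
  phi_{k,j} = phi_{k-1,j} - phi_{kk} phi_{k-1,k-j},  j = 1..k-1.
Step k = 1:
  phi_11 = rho(1) = 0.0152.
Step k = 2:
  phi_22 = [rho(2) - phi_11 rho(1)] / [1 - phi_11 rho(1)] = [-0.446 - (0.0152)(0.0152)] / [1 - (0.0152)(0.0152)]
         = -0.44623104 / 0.99976896 = -0.446334.
  Update: phi_21 = phi_11 - phi_22 phi_11 = 0.0152 - (-0.446334)(0.0152) = 0.021984.
Step k = 3:
  phi_33 = [rho(3) - phi_21 rho(2) - phi_22 rho(1)] / [1 - phi_21 rho(1) - phi_22 rho(2)]
    numerator   = 0.1916 - (0.021984)(-0.446) - (-0.446334)(0.0152) = 0.20818927
    denominator = 1 - (0.021984)(0.0152) - (-0.446334)(-0.446) = 0.8006008
  phi_33 = 0.20818927 / 0.8006008 = 0.26.
Therefore phi_{33} = 0.2600.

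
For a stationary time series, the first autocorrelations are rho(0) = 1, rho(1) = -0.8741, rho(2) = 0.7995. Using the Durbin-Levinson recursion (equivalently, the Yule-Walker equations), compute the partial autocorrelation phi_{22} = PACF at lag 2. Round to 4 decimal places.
\phi_{22} = 0.1502

The PACF at lag k is phi_{kk}, the last component of the solution
to the Yule-Walker system G_k phi = r_k where
  (G_k)_{ij} = rho(|i - j|), (r_k)_i = rho(i), i,j = 1..k.
Equivalently, Durbin-Levinson gives phi_{kk} iteratively:
  phi_{11} = rho(1)
  phi_{kk} = [rho(k) - sum_{j=1..k-1} phi_{k-1,j} rho(k-j)]
            / [1 - sum_{j=1..k-1} phi_{k-1,j} rho(j)],
  phi_{k,j} = phi_{k-1,j} - phi_{kk} phi_{k-1,k-j},  j = 1..k-1.
Step k = 1:
  phi_11 = rho(1) = -0.8741.
Step k = 2:
  phi_22 = [rho(2) - phi_11 rho(1)] / [1 - phi_11 rho(1)] = [0.7995 - (-0.8741)(-0.8741)] / [1 - (-0.8741)(-0.8741)]
         = 0.03544919 / 0.23594919 = 0.1502.
Therefore phi_{22} = 0.1502.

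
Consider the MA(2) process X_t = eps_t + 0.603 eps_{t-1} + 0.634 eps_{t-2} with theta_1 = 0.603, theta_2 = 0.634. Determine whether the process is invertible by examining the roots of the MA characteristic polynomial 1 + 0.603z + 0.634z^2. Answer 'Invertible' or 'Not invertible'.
\text{Invertible}

The MA(q) characteristic polynomial is P(z) = 1 + 0.603z + 0.634z^2.
Invertibility requires all roots to lie outside the unit circle, i.e. |z| > 1 for every root.
Set 1 + (0.603) z + (0.634) z^2 = 0, i.e. a z^2 + b z + c = 0 with a = 0.634, b = 0.603, c = 1.
Discriminant D = b^2 - 4ac = (0.603)^2 - 4*(0.634)*1 = 0.363609 - (2.536) = -2.172391.
D < 0, so the roots are the complex-conjugate pair z = (-b +/- i sqrt(-D)) / (2a) = -0.4756 +/- 1.1624i.
For a conjugate pair |z|^2 = z * conj(z) = (product of roots) = c/a = 1/(0.634) = 1.577287, so |z| = sqrt(1.577287) = 1.2559 for both roots.
Moduli of all roots: 1.2559, 1.2559.
All moduli strictly greater than 1? Yes.
Verdict: Invertible.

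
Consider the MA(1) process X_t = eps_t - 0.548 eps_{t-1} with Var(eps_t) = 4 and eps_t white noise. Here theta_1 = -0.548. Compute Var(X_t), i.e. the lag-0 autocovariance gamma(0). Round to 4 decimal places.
\gamma(0) = 5.2012

For an MA(q) process X_t = eps_t + sum_i theta_i eps_{t-i} with
Var(eps_t) = sigma^2, the variance is
  gamma(0) = sigma^2 * (1 + sum_i theta_i^2).
  sum_i theta_i^2 = (-0.548)^2 = 0.300304.
  gamma(0) = 4 * (1 + 0.300304) = 4 * 1.300304 = 5.201216, which rounds to 5.2012.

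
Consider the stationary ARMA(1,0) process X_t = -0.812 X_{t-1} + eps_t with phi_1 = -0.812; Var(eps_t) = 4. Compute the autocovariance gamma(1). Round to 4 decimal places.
\gamma(1) = -9.5345

Multiply the model equation by X_{t-k} and take expectations. With theta_0 = psi_0 = 1 and psi_j the MA(infinity) weights, this gives
  gamma(k) - sum_i phi_i gamma(k-i) = c_k,
  c_k = sigma^2 * sum_{j=k..q} theta_j psi_{j-k}   (c_k = 0 for k > q),
using gamma(-m) = gamma(m).
Pure AR (q = 0): c_0 = sigma^2 = 4, c_k = 0 for k >= 1.
Equations for k = 0 and k = 1 (AR order 1):
  gamma(0) = phi_1 gamma(1) + c_0
  gamma(1) = phi_1 gamma(0) + c_1
Substituting the second into the first: gamma(0) (1 - phi_1^2) = c_0 + phi_1 c_1, so
  gamma(0) = c_0 / (1 - phi_1^2) = 4 / (1 - (-0.812)^2) = 4 / 0.340656 = 11.742051.
  gamma(1) = phi_1 gamma(0) = (-0.812)(11.742051) = -9.534545.
Therefore gamma(1) = -9.5345 (to 4 decimal places).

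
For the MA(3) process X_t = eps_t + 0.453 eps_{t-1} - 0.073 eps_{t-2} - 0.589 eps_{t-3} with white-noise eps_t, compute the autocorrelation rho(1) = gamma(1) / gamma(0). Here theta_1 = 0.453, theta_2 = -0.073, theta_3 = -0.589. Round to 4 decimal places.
\rho(1) = 0.2972

For an MA(q) process with theta_0 = 1, the autocovariance is
  gamma(k) = sigma^2 * sum_{i=0..q-k} theta_i * theta_{i+k},
and rho(k) = gamma(k) / gamma(0). Sigma^2 cancels.
  numerator   = (1)*(0.453) + (0.453)*(-0.073) + (-0.073)*(-0.589) = 0.462928.
  denominator = (1)^2 + (0.453)^2 + (-0.073)^2 + (-0.589)^2 = 1.557459.
  rho(1) = 0.462928 / 1.557459 = 0.2972.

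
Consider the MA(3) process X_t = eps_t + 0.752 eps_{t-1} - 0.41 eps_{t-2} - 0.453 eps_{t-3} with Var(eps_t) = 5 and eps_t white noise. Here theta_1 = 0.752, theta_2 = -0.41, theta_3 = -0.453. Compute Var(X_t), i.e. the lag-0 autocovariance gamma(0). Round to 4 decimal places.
\gamma(0) = 9.6941

For an MA(q) process X_t = eps_t + sum_i theta_i eps_{t-i} with
Var(eps_t) = sigma^2, the variance is
  gamma(0) = sigma^2 * (1 + sum_i theta_i^2).
  sum_i theta_i^2 = (0.752)^2 + (-0.41)^2 + (-0.453)^2 = 0.565504 + 0.1681 + 0.205209 = 0.938813.
  gamma(0) = 5 * (1 + 0.938813) = 5 * 1.938813 = 9.694065, which rounds to 9.6941.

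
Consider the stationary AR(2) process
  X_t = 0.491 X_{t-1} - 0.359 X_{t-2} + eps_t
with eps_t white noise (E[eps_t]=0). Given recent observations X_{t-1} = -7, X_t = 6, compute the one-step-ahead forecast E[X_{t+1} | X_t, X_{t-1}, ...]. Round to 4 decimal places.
E[X_{t+1} \mid \mathcal F_t] = 5.4590

For an AR(p) model X_t = c + sum_i phi_i X_{t-i} + eps_t, the
one-step-ahead conditional mean is
  E[X_{t+1} | X_t, ...] = c + sum_i phi_i X_{t+1-i}.
Substitute known values:
  E[X_{t+1} | ...] = (0.491) * (6) + (-0.359) * (-7)
                   = 5.4590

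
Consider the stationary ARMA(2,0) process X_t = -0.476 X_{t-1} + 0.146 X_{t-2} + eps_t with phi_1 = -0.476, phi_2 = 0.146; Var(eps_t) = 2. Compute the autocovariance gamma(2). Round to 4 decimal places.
\gamma(2) = 1.2194

Multiply the model equation by X_{t-k} and take expectations. With theta_0 = psi_0 = 1 and psi_j the MA(infinity) weights, this gives
  gamma(k) - sum_i phi_i gamma(k-i) = c_k,
  c_k = sigma^2 * sum_{j=k..q} theta_j psi_{j-k}   (c_k = 0 for k > q),
using gamma(-m) = gamma(m).
Pure AR (q = 0): c_0 = sigma^2 = 2, c_k = 0 for k >= 1.
Equations for k = 0, 1, 2 (AR order 2, c_2 = 0):
  (E0) gamma(0) = phi_1 gamma(1) + phi_2 gamma(2) + c_0
  (E1) gamma(1) = phi_1 gamma(0) + phi_2 gamma(1) + c_1
  (E2) gamma(2) = phi_1 gamma(1) + phi_2 gamma(0)
From (E1): gamma(1) = A gamma(0) + B with
  A = phi_1 / (1 - phi_2) = -0.476 / 0.854 = -0.557377,   B = c_1 / (1 - phi_2) = 0 / 0.854 = 0.
Insert (E2) into (E0): gamma(0) (1 - phi_2^2) = phi_1 (1 + phi_2) gamma(1) + c_0.
  phi_1 (1 + phi_2) = (-0.476)(1.146) = -0.545496,   1 - phi_2^2 = 0.978684.
Replace gamma(1) by A gamma(0) + B and collect gamma(0):
  gamma(0) [0.978684 - (-0.545496)(-0.557377)] = c_0 = 2
  gamma(0) * 0.674637 = 2
  gamma(0) = 2 / 0.674637 = 2.964557.
  gamma(1) = A gamma(0) = (-0.557377)(2.964557) = -1.652376.
  gamma(2) = phi_1 gamma(1) + phi_2 gamma(0) = (-0.476)(-1.652376) + (0.146)(2.964557) = 1.219356.
Therefore gamma(2) = 1.2194 (to 4 decimal places).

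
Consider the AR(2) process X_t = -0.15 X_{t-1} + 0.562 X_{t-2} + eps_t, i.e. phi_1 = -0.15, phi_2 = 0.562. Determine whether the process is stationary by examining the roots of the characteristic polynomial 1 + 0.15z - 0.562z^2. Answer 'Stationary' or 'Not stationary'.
\text{Stationary}

The AR(p) characteristic polynomial is P(z) = 1 + 0.15z - 0.562z^2.
Stationarity requires all roots to lie outside the unit circle, i.e. |z| > 1 for every root.
Set 1 + (0.15) z + (-0.562) z^2 = 0, i.e. a z^2 + b z + c = 0 with a = -0.562, b = 0.15, c = 1.
Discriminant D = b^2 - 4ac = (0.15)^2 - 4*(-0.562)*1 = 0.0225 - (-2.248) = 2.2705.
D >= 0, so the roots are real: z = (-b +/- sqrt(D)) / (2a) = (-0.15 +/- 1.506818) / (-1.124).
  z_1 = (-0.15 + 1.506818) / (-1.124) = -1.2071,   |z_1| = 1.2071.
  z_2 = (-0.15 - 1.506818) / (-1.124) = 1.474,   |z_2| = 1.474.
Moduli of all roots: 1.2071, 1.4740.
All moduli strictly greater than 1? Yes.
Verdict: Stationary.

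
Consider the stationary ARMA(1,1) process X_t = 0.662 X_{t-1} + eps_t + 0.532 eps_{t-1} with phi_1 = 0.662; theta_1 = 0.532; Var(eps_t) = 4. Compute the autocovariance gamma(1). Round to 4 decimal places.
\gamma(1) = 11.4961

Multiply the model equation by X_{t-k} and take expectations. With theta_0 = psi_0 = 1 and psi_j the MA(infinity) weights, this gives
  gamma(k) - sum_i phi_i gamma(k-i) = c_k,
  c_k = sigma^2 * sum_{j=k..q} theta_j psi_{j-k}   (c_k = 0 for k > q),
using gamma(-m) = gamma(m).
psi-weights needed (psi_j = theta_j + sum_i phi_i psi_{j-i}):
  psi_1 = theta_1 + phi_1 = 0.532 + (0.662) = 1.194
Right-hand sides:
  c_0 = sigma^2 (1 + theta_1 psi_1) = 4 * (1 + (0.532)(1.194)) = 4 * 1.635208 = 6.540832
  c_1 = sigma^2 theta_1 = 4 * (0.532) = 2.128
  c_2 = 0
Equations for k = 0 and k = 1 (AR order 1):
  gamma(0) = phi_1 gamma(1) + c_0
  gamma(1) = phi_1 gamma(0) + c_1
Substituting the second into the first: gamma(0) (1 - phi_1^2) = c_0 + phi_1 c_1, so
  gamma(0) = (c_0 + phi_1 c_1) / (1 - phi_1^2) = (6.540832 + (0.662)(2.128)) / (1 - (0.662)^2) = 7.949568 / 0.561756 = 14.151283.
  gamma(1) = phi_1 gamma(0) + c_1 = (0.662)(14.151283) + (2.128) = 11.496149.
Therefore gamma(1) = 11.4961 (to 4 decimal places).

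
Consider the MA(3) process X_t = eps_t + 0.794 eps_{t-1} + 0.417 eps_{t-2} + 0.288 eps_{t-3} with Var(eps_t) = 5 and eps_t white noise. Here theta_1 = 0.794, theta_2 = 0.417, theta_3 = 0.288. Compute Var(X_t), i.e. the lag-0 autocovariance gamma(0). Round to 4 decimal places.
\gamma(0) = 9.4363

For an MA(q) process X_t = eps_t + sum_i theta_i eps_{t-i} with
Var(eps_t) = sigma^2, the variance is
  gamma(0) = sigma^2 * (1 + sum_i theta_i^2).
  sum_i theta_i^2 = (0.794)^2 + (0.417)^2 + (0.288)^2 = 0.630436 + 0.173889 + 0.082944 = 0.887269.
  gamma(0) = 5 * (1 + 0.887269) = 5 * 1.887269 = 9.436345, which rounds to 9.4363.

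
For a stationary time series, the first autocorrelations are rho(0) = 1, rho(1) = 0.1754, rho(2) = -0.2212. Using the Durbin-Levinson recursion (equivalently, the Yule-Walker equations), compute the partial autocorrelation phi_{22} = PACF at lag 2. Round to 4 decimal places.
\phi_{22} = -0.2600

The PACF at lag k is phi_{kk}, the last component of the solution
to the Yule-Walker system G_k phi = r_k where
  (G_k)_{ij} = rho(|i - j|), (r_k)_i = rho(i), i,j = 1..k.
Equivalently, Durbin-Levinson gives phi_{kk} iteratively:
  phi_{11} = rho(1)
  phi_{kk} = [rho(k) - sum_{j=1..k-1} phi_{k-1,j} rho(k-j)]
            / [1 - sum_{j=1..k-1} phi_{k-1,j} rho(j)],
  phi_{k,j} = phi_{k-1,j} - phi_{kk} phi_{k-1,k-j},  j = 1..k-1.
Step k = 1:
  phi_11 = rho(1) = 0.1754.
Step k = 2:
  phi_22 = [rho(2) - phi_11 rho(1)] / [1 - phi_11 rho(1)] = [-0.2212 - (0.1754)(0.1754)] / [1 - (0.1754)(0.1754)]
         = -0.25196516 / 0.96923484 = -0.26.
Therefore phi_{22} = -0.2600.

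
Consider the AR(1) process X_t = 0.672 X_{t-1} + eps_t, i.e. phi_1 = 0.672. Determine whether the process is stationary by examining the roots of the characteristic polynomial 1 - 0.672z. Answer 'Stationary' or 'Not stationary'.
\text{Stationary}

The AR(p) characteristic polynomial is P(z) = 1 - 0.672z.
Stationarity requires all roots to lie outside the unit circle, i.e. |z| > 1 for every root.
This is linear in z: 1 + (-0.672) z = 0  =>  z = -1/(-0.672) = 1.488095,  |z| = 1.488095.
Moduli of all roots: 1.4881.
All moduli strictly greater than 1? Yes.
Verdict: Stationary.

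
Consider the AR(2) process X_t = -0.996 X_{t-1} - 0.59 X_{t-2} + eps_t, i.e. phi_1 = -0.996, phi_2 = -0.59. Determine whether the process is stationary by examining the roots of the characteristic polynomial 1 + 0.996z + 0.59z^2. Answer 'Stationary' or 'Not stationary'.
\text{Stationary}

The AR(p) characteristic polynomial is P(z) = 1 + 0.996z + 0.59z^2.
Stationarity requires all roots to lie outside the unit circle, i.e. |z| > 1 for every root.
Set 1 + (0.996) z + (0.59) z^2 = 0, i.e. a z^2 + b z + c = 0 with a = 0.59, b = 0.996, c = 1.
Discriminant D = b^2 - 4ac = (0.996)^2 - 4*(0.59)*1 = 0.992016 - (2.36) = -1.367984.
D < 0, so the roots are the complex-conjugate pair z = (-b +/- i sqrt(-D)) / (2a) = -0.8441 +/- 0.9912i.
For a conjugate pair |z|^2 = z * conj(z) = (product of roots) = c/a = 1/(0.59) = 1.694915, so |z| = sqrt(1.694915) = 1.3019 for both roots.
Moduli of all roots: 1.3019, 1.3019.
All moduli strictly greater than 1? Yes.
Verdict: Stationary.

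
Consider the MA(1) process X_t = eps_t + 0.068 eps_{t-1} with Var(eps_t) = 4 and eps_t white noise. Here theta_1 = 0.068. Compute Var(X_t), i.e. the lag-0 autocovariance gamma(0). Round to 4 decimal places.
\gamma(0) = 4.0185

For an MA(q) process X_t = eps_t + sum_i theta_i eps_{t-i} with
Var(eps_t) = sigma^2, the variance is
  gamma(0) = sigma^2 * (1 + sum_i theta_i^2).
  sum_i theta_i^2 = (0.068)^2 = 0.004624.
  gamma(0) = 4 * (1 + 0.004624) = 4 * 1.004624 = 4.018496, which rounds to 4.0185.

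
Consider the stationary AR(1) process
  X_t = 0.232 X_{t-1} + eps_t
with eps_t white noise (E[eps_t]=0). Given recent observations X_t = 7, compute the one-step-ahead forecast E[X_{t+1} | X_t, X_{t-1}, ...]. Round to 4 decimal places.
E[X_{t+1} \mid \mathcal F_t] = 1.6240

For an AR(p) model X_t = c + sum_i phi_i X_{t-i} + eps_t, the
one-step-ahead conditional mean is
  E[X_{t+1} | X_t, ...] = c + sum_i phi_i X_{t+1-i}.
Substitute known values:
  E[X_{t+1} | ...] = (0.232) * (7)
                   = 1.6240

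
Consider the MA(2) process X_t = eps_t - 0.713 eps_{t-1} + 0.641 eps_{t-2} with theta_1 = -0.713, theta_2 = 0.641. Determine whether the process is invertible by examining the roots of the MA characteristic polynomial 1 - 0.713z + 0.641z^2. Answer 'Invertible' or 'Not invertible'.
\text{Invertible}

The MA(q) characteristic polynomial is P(z) = 1 - 0.713z + 0.641z^2.
Invertibility requires all roots to lie outside the unit circle, i.e. |z| > 1 for every root.
Set 1 + (-0.713) z + (0.641) z^2 = 0, i.e. a z^2 + b z + c = 0 with a = 0.641, b = -0.713, c = 1.
Discriminant D = b^2 - 4ac = (-0.713)^2 - 4*(0.641)*1 = 0.508369 - (2.564) = -2.055631.
D < 0, so the roots are the complex-conjugate pair z = (-b +/- i sqrt(-D)) / (2a) = 0.5562 +/- 1.1184i.
For a conjugate pair |z|^2 = z * conj(z) = (product of roots) = c/a = 1/(0.641) = 1.560062, so |z| = sqrt(1.560062) = 1.249 for both roots.
Moduli of all roots: 1.2490, 1.2490.
All moduli strictly greater than 1? Yes.
Verdict: Invertible.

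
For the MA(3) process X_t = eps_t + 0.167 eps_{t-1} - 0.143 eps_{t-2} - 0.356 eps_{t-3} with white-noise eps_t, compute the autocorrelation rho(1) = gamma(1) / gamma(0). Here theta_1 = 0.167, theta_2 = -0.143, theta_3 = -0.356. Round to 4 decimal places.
\rho(1) = 0.1651

For an MA(q) process with theta_0 = 1, the autocovariance is
  gamma(k) = sigma^2 * sum_{i=0..q-k} theta_i * theta_{i+k},
and rho(k) = gamma(k) / gamma(0). Sigma^2 cancels.
  numerator   = (1)*(0.167) + (0.167)*(-0.143) + (-0.143)*(-0.356) = 0.194027.
  denominator = (1)^2 + (0.167)^2 + (-0.143)^2 + (-0.356)^2 = 1.175074.
  rho(1) = 0.194027 / 1.175074 = 0.1651.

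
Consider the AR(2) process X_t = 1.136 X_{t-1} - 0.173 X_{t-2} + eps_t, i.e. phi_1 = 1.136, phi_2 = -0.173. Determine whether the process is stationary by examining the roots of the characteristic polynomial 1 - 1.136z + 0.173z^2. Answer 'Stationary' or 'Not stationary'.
\text{Stationary}

The AR(p) characteristic polynomial is P(z) = 1 - 1.136z + 0.173z^2.
Stationarity requires all roots to lie outside the unit circle, i.e. |z| > 1 for every root.
Set 1 + (-1.136) z + (0.173) z^2 = 0, i.e. a z^2 + b z + c = 0 with a = 0.173, b = -1.136, c = 1.
Discriminant D = b^2 - 4ac = (-1.136)^2 - 4*(0.173)*1 = 1.290496 - (0.692) = 0.598496.
D >= 0, so the roots are real: z = (-b +/- sqrt(D)) / (2a) = (1.136 +/- 0.773625) / (0.346).
  z_1 = (1.136 + 0.773625) / (0.346) = 5.5191,   |z_1| = 5.5191.
  z_2 = (1.136 - 0.773625) / (0.346) = 1.0473,   |z_2| = 1.0473.
Moduli of all roots: 5.5191, 1.0473.
All moduli strictly greater than 1? Yes.
Verdict: Stationary.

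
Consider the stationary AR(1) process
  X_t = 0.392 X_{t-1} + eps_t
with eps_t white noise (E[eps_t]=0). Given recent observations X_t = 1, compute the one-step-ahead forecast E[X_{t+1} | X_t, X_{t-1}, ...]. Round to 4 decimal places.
E[X_{t+1} \mid \mathcal F_t] = 0.3920

For an AR(p) model X_t = c + sum_i phi_i X_{t-i} + eps_t, the
one-step-ahead conditional mean is
  E[X_{t+1} | X_t, ...] = c + sum_i phi_i X_{t+1-i}.
Substitute known values:
  E[X_{t+1} | ...] = (0.392) * (1)
                   = 0.3920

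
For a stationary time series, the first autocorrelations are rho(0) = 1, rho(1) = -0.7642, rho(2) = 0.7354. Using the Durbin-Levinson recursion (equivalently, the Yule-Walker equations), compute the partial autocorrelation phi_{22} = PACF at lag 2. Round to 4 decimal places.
\phi_{22} = 0.3639

The PACF at lag k is phi_{kk}, the last component of the solution
to the Yule-Walker system G_k phi = r_k where
  (G_k)_{ij} = rho(|i - j|), (r_k)_i = rho(i), i,j = 1..k.
Equivalently, Durbin-Levinson gives phi_{kk} iteratively:
  phi_{11} = rho(1)
  phi_{kk} = [rho(k) - sum_{j=1..k-1} phi_{k-1,j} rho(k-j)]
            / [1 - sum_{j=1..k-1} phi_{k-1,j} rho(j)],
  phi_{k,j} = phi_{k-1,j} - phi_{kk} phi_{k-1,k-j},  j = 1..k-1.
Step k = 1:
  phi_11 = rho(1) = -0.7642.
Step k = 2:
  phi_22 = [rho(2) - phi_11 rho(1)] / [1 - phi_11 rho(1)] = [0.7354 - (-0.7642)(-0.7642)] / [1 - (-0.7642)(-0.7642)]
         = 0.15139836 / 0.41599836 = 0.3639.
Therefore phi_{22} = 0.3639.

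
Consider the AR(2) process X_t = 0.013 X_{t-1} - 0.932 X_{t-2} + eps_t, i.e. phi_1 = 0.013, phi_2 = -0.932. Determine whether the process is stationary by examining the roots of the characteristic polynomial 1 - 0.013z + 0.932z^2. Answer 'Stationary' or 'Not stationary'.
\text{Stationary}

The AR(p) characteristic polynomial is P(z) = 1 - 0.013z + 0.932z^2.
Stationarity requires all roots to lie outside the unit circle, i.e. |z| > 1 for every root.
Set 1 + (-0.013) z + (0.932) z^2 = 0, i.e. a z^2 + b z + c = 0 with a = 0.932, b = -0.013, c = 1.
Discriminant D = b^2 - 4ac = (-0.013)^2 - 4*(0.932)*1 = 0.000169 - (3.728) = -3.727831.
D < 0, so the roots are the complex-conjugate pair z = (-b +/- i sqrt(-D)) / (2a) = 0.007 +/- 1.0358i.
For a conjugate pair |z|^2 = z * conj(z) = (product of roots) = c/a = 1/(0.932) = 1.072961, so |z| = sqrt(1.072961) = 1.0358 for both roots.
Moduli of all roots: 1.0358, 1.0358.
All moduli strictly greater than 1? Yes.
Verdict: Stationary.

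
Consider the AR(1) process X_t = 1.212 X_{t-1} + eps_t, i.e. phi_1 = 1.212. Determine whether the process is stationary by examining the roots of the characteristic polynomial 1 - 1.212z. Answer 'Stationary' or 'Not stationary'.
\text{Not stationary}

The AR(p) characteristic polynomial is P(z) = 1 - 1.212z.
Stationarity requires all roots to lie outside the unit circle, i.e. |z| > 1 for every root.
This is linear in z: 1 + (-1.212) z = 0  =>  z = -1/(-1.212) = 0.825083,  |z| = 0.825083.
Moduli of all roots: 0.8251.
All moduli strictly greater than 1? No.
Verdict: Not stationary.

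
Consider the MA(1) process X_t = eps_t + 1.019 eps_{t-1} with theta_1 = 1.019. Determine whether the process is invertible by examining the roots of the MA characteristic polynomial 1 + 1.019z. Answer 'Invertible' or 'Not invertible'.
\text{Not invertible}

The MA(q) characteristic polynomial is P(z) = 1 + 1.019z.
Invertibility requires all roots to lie outside the unit circle, i.e. |z| > 1 for every root.
This is linear in z: 1 + (1.019) z = 0  =>  z = -1/(1.019) = -0.981354,  |z| = 0.981354.
Moduli of all roots: 0.9814.
All moduli strictly greater than 1? No.
Verdict: Not invertible.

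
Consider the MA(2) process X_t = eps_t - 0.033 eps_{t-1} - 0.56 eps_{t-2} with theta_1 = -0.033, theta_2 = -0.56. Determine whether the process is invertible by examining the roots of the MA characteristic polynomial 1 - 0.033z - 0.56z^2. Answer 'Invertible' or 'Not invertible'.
\text{Invertible}

The MA(q) characteristic polynomial is P(z) = 1 - 0.033z - 0.56z^2.
Invertibility requires all roots to lie outside the unit circle, i.e. |z| > 1 for every root.
Set 1 + (-0.033) z + (-0.56) z^2 = 0, i.e. a z^2 + b z + c = 0 with a = -0.56, b = -0.033, c = 1.
Discriminant D = b^2 - 4ac = (-0.033)^2 - 4*(-0.56)*1 = 0.001089 - (-2.24) = 2.241089.
D >= 0, so the roots are real: z = (-b +/- sqrt(D)) / (2a) = (0.033 +/- 1.497027) / (-1.12).
  z_1 = (0.033 + 1.497027) / (-1.12) = -1.3661,   |z_1| = 1.3661.
  z_2 = (0.033 - 1.497027) / (-1.12) = 1.3072,   |z_2| = 1.3072.
Moduli of all roots: 1.3661, 1.3072.
All moduli strictly greater than 1? Yes.
Verdict: Invertible.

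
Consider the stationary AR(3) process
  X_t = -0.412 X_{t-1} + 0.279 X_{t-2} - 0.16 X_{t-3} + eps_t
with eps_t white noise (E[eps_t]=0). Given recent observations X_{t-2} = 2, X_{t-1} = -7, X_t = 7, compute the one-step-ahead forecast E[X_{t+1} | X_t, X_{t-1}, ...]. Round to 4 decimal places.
E[X_{t+1} \mid \mathcal F_t] = -5.1570

For an AR(p) model X_t = c + sum_i phi_i X_{t-i} + eps_t, the
one-step-ahead conditional mean is
  E[X_{t+1} | X_t, ...] = c + sum_i phi_i X_{t+1-i}.
Substitute known values:
  E[X_{t+1} | ...] = (-0.412) * (7) + (0.279) * (-7) + (-0.16) * (2)
                   = -5.1570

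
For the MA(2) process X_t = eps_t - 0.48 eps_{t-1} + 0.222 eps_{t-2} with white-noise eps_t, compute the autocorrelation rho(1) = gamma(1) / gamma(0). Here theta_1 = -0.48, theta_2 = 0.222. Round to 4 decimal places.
\rho(1) = -0.4584

For an MA(q) process with theta_0 = 1, the autocovariance is
  gamma(k) = sigma^2 * sum_{i=0..q-k} theta_i * theta_{i+k},
and rho(k) = gamma(k) / gamma(0). Sigma^2 cancels.
  numerator   = (1)*(-0.48) + (-0.48)*(0.222) = -0.58656.
  denominator = (1)^2 + (-0.48)^2 + (0.222)^2 = 1.279684.
  rho(1) = -0.58656 / 1.279684 = -0.4584.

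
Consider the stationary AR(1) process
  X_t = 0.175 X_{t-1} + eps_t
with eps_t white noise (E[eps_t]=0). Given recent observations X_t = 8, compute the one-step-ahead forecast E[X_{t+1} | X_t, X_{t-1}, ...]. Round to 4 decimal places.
E[X_{t+1} \mid \mathcal F_t] = 1.4000

For an AR(p) model X_t = c + sum_i phi_i X_{t-i} + eps_t, the
one-step-ahead conditional mean is
  E[X_{t+1} | X_t, ...] = c + sum_i phi_i X_{t+1-i}.
Substitute known values:
  E[X_{t+1} | ...] = (0.175) * (8)
                   = 1.4000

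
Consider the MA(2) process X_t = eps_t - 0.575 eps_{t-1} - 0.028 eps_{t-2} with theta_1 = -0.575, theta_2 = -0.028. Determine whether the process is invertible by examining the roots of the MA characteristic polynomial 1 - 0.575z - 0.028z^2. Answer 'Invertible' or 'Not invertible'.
\text{Invertible}

The MA(q) characteristic polynomial is P(z) = 1 - 0.575z - 0.028z^2.
Invertibility requires all roots to lie outside the unit circle, i.e. |z| > 1 for every root.
Set 1 + (-0.575) z + (-0.028) z^2 = 0, i.e. a z^2 + b z + c = 0 with a = -0.028, b = -0.575, c = 1.
Discriminant D = b^2 - 4ac = (-0.575)^2 - 4*(-0.028)*1 = 0.330625 - (-0.112) = 0.442625.
D >= 0, so the roots are real: z = (-b +/- sqrt(D)) / (2a) = (0.575 +/- 0.665301) / (-0.056).
  z_1 = (0.575 + 0.665301) / (-0.056) = -22.1482,   |z_1| = 22.1482.
  z_2 = (0.575 - 0.665301) / (-0.056) = 1.6125,   |z_2| = 1.6125.
Moduli of all roots: 22.1482, 1.6125.
All moduli strictly greater than 1? Yes.
Verdict: Invertible.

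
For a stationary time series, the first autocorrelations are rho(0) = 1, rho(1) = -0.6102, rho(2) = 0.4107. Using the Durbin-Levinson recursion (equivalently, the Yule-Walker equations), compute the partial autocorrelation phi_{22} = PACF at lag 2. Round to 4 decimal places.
\phi_{22} = 0.0611

The PACF at lag k is phi_{kk}, the last component of the solution
to the Yule-Walker system G_k phi = r_k where
  (G_k)_{ij} = rho(|i - j|), (r_k)_i = rho(i), i,j = 1..k.
Equivalently, Durbin-Levinson gives phi_{kk} iteratively:
  phi_{11} = rho(1)
  phi_{kk} = [rho(k) - sum_{j=1..k-1} phi_{k-1,j} rho(k-j)]
            / [1 - sum_{j=1..k-1} phi_{k-1,j} rho(j)],
  phi_{k,j} = phi_{k-1,j} - phi_{kk} phi_{k-1,k-j},  j = 1..k-1.
Step k = 1:
  phi_11 = rho(1) = -0.6102.
Step k = 2:
  phi_22 = [rho(2) - phi_11 rho(1)] / [1 - phi_11 rho(1)] = [0.4107 - (-0.6102)(-0.6102)] / [1 - (-0.6102)(-0.6102)]
         = 0.03835596 / 0.62765596 = 0.0611.
Therefore phi_{22} = 0.0611.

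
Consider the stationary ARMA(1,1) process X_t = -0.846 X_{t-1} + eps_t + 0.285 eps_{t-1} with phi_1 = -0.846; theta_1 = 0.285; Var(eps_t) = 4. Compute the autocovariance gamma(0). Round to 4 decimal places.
\gamma(0) = 8.4283

Multiply the model equation by X_{t-k} and take expectations. With theta_0 = psi_0 = 1 and psi_j the MA(infinity) weights, this gives
  gamma(k) - sum_i phi_i gamma(k-i) = c_k,
  c_k = sigma^2 * sum_{j=k..q} theta_j psi_{j-k}   (c_k = 0 for k > q),
using gamma(-m) = gamma(m).
psi-weights needed (psi_j = theta_j + sum_i phi_i psi_{j-i}):
  psi_1 = theta_1 + phi_1 = 0.285 + (-0.846) = -0.561
Right-hand sides:
  c_0 = sigma^2 (1 + theta_1 psi_1) = 4 * (1 + (0.285)(-0.561)) = 4 * 0.840115 = 3.36046
  c_1 = sigma^2 theta_1 = 4 * (0.285) = 1.14
  c_2 = 0
Equations for k = 0 and k = 1 (AR order 1):
  gamma(0) = phi_1 gamma(1) + c_0
  gamma(1) = phi_1 gamma(0) + c_1
Substituting the second into the first: gamma(0) (1 - phi_1^2) = c_0 + phi_1 c_1, so
  gamma(0) = (c_0 + phi_1 c_1) / (1 - phi_1^2) = (3.36046 + (-0.846)(1.14)) / (1 - (-0.846)^2) = 2.39602 / 0.284284 = 8.428262.
Therefore gamma(0) = 8.4283 (to 4 decimal places).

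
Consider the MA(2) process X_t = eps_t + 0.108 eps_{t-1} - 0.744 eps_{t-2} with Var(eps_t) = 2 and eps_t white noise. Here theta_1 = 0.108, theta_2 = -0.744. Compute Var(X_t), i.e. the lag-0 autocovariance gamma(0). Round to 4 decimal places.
\gamma(0) = 3.1304

For an MA(q) process X_t = eps_t + sum_i theta_i eps_{t-i} with
Var(eps_t) = sigma^2, the variance is
  gamma(0) = sigma^2 * (1 + sum_i theta_i^2).
  sum_i theta_i^2 = (0.108)^2 + (-0.744)^2 = 0.011664 + 0.553536 = 0.5652.
  gamma(0) = 2 * (1 + 0.5652) = 2 * 1.5652 = 3.1304.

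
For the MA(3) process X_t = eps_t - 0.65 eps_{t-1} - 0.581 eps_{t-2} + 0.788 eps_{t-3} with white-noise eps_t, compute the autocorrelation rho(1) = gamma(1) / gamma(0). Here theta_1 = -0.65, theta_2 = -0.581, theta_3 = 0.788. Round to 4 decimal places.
\rho(1) = -0.3067

For an MA(q) process with theta_0 = 1, the autocovariance is
  gamma(k) = sigma^2 * sum_{i=0..q-k} theta_i * theta_{i+k},
and rho(k) = gamma(k) / gamma(0). Sigma^2 cancels.
  numerator   = (1)*(-0.65) + (-0.65)*(-0.581) + (-0.581)*(0.788) = -0.730178.
  denominator = (1)^2 + (-0.65)^2 + (-0.581)^2 + (0.788)^2 = 2.381005.
  rho(1) = -0.730178 / 2.381005 = -0.3067.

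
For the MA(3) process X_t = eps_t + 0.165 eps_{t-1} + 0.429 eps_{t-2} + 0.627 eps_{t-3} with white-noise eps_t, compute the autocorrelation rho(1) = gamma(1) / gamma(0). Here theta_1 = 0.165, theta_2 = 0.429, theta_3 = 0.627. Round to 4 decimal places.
\rho(1) = 0.3146

For an MA(q) process with theta_0 = 1, the autocovariance is
  gamma(k) = sigma^2 * sum_{i=0..q-k} theta_i * theta_{i+k},
and rho(k) = gamma(k) / gamma(0). Sigma^2 cancels.
  numerator   = (1)*(0.165) + (0.165)*(0.429) + (0.429)*(0.627) = 0.504768.
  denominator = (1)^2 + (0.165)^2 + (0.429)^2 + (0.627)^2 = 1.604395.
  rho(1) = 0.504768 / 1.604395 = 0.3146.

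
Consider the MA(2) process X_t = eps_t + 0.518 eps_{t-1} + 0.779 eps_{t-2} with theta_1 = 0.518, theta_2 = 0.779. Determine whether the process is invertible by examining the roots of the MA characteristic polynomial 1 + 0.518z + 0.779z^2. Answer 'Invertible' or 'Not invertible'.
\text{Invertible}

The MA(q) characteristic polynomial is P(z) = 1 + 0.518z + 0.779z^2.
Invertibility requires all roots to lie outside the unit circle, i.e. |z| > 1 for every root.
Set 1 + (0.518) z + (0.779) z^2 = 0, i.e. a z^2 + b z + c = 0 with a = 0.779, b = 0.518, c = 1.
Discriminant D = b^2 - 4ac = (0.518)^2 - 4*(0.779)*1 = 0.268324 - (3.116) = -2.847676.
D < 0, so the roots are the complex-conjugate pair z = (-b +/- i sqrt(-D)) / (2a) = -0.3325 +/- 1.0831i.
For a conjugate pair |z|^2 = z * conj(z) = (product of roots) = c/a = 1/(0.779) = 1.283697, so |z| = sqrt(1.283697) = 1.133 for both roots.
Moduli of all roots: 1.1330, 1.1330.
All moduli strictly greater than 1? Yes.
Verdict: Invertible.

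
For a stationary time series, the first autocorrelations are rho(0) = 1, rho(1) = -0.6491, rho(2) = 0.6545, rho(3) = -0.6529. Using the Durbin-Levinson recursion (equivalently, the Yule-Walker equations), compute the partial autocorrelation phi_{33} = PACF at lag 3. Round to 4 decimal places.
\phi_{33} = -0.2841

The PACF at lag k is phi_{kk}, the last component of the solution
to the Yule-Walker system G_k phi = r_k where
  (G_k)_{ij} = rho(|i - j|), (r_k)_i = rho(i), i,j = 1..k.
Equivalently, Durbin-Levinson gives phi_{kk} iteratively:
  phi_{11} = rho(1)
  phi_{kk} = [rho(k) - sum_{j=1..k-1} phi_{k-1,j} rho(k-j)]
            / [1 - sum_{j=1..k-1} phi_{k-1,j} rho(j)],
  phi_{k,j} = phi_{k-1,j} - phi_{kk} phi_{k-1,k-j},  j = 1..k-1.
Step k = 1:
  phi_11 = rho(1) = -0.6491.
Step k = 2:
  phi_22 = [rho(2) - phi_11 rho(1)] / [1 - phi_11 rho(1)] = [0.6545 - (-0.6491)(-0.6491)] / [1 - (-0.6491)(-0.6491)]
         = 0.23316919 / 0.57866919 = 0.40294.
  Update: phi_21 = phi_11 - phi_22 phi_11 = -0.6491 - (0.40294)(-0.6491) = -0.387551.
Step k = 3:
  phi_33 = [rho(3) - phi_21 rho(2) - phi_22 rho(1)] / [1 - phi_21 rho(1) - phi_22 rho(2)]
    numerator   = -0.6529 - (-0.387551)(0.6545) - (0.40294)(-0.6491) = -0.13769901
    denominator = 1 - (-0.387551)(-0.6491) - (0.40294)(0.6545) = 0.48471591
  phi_33 = -0.13769901 / 0.48471591 = -0.2841.
Therefore phi_{33} = -0.2841.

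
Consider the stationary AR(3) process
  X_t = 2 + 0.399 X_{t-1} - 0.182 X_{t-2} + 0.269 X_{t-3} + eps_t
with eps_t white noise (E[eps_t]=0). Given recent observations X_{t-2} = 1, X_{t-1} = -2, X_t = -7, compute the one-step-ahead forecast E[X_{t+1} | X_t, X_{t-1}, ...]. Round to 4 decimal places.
E[X_{t+1} \mid \mathcal F_t] = -0.1600

For an AR(p) model X_t = c + sum_i phi_i X_{t-i} + eps_t, the
one-step-ahead conditional mean is
  E[X_{t+1} | X_t, ...] = c + sum_i phi_i X_{t+1-i}.
Substitute known values:
  E[X_{t+1} | ...] = 2 + (0.399) * (-7) + (-0.182) * (-2) + (0.269) * (1)
                   = -0.1600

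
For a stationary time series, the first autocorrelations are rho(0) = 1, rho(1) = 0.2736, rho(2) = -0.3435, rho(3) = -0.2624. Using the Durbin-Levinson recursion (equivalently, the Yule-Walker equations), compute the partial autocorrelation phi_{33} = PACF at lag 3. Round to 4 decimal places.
\phi_{33} = -0.0030

The PACF at lag k is phi_{kk}, the last component of the solution
to the Yule-Walker system G_k phi = r_k where
  (G_k)_{ij} = rho(|i - j|), (r_k)_i = rho(i), i,j = 1..k.
Equivalently, Durbin-Levinson gives phi_{kk} iteratively:
  phi_{11} = rho(1)
  phi_{kk} = [rho(k) - sum_{j=1..k-1} phi_{k-1,j} rho(k-j)]
            / [1 - sum_{j=1..k-1} phi_{k-1,j} rho(j)],
  phi_{k,j} = phi_{k-1,j} - phi_{kk} phi_{k-1,k-j},  j = 1..k-1.
Step k = 1:
  phi_11 = rho(1) = 0.2736.
Step k = 2:
  phi_22 = [rho(2) - phi_11 rho(1)] / [1 - phi_11 rho(1)] = [-0.3435 - (0.2736)(0.2736)] / [1 - (0.2736)(0.2736)]
         = -0.41835696 / 0.92514304 = -0.452208.
  Update: phi_21 = phi_11 - phi_22 phi_11 = 0.2736 - (-0.452208)(0.2736) = 0.397324.
Step k = 3:
  phi_33 = [rho(3) - phi_21 rho(2) - phi_22 rho(1)] / [1 - phi_21 rho(1) - phi_22 rho(2)]
    numerator   = -0.2624 - (0.397324)(-0.3435) - (-0.452208)(0.2736) = -0.00219511
    denominator = 1 - (0.397324)(0.2736) - (-0.452208)(-0.3435) = 0.73595873
  phi_33 = -0.00219511 / 0.73595873 = -0.003.
Therefore phi_{33} = -0.0030.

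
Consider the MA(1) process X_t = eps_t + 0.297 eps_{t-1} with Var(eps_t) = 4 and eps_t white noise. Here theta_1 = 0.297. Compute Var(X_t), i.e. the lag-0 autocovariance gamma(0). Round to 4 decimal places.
\gamma(0) = 4.3528

For an MA(q) process X_t = eps_t + sum_i theta_i eps_{t-i} with
Var(eps_t) = sigma^2, the variance is
  gamma(0) = sigma^2 * (1 + sum_i theta_i^2).
  sum_i theta_i^2 = (0.297)^2 = 0.088209.
  gamma(0) = 4 * (1 + 0.088209) = 4 * 1.088209 = 4.352836, which rounds to 4.3528.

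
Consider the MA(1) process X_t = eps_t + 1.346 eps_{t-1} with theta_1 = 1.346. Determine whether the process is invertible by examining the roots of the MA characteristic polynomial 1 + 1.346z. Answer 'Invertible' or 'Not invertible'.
\text{Not invertible}

The MA(q) characteristic polynomial is P(z) = 1 + 1.346z.
Invertibility requires all roots to lie outside the unit circle, i.e. |z| > 1 for every root.
This is linear in z: 1 + (1.346) z = 0  =>  z = -1/(1.346) = -0.742942,  |z| = 0.742942.
Moduli of all roots: 0.7429.
All moduli strictly greater than 1? No.
Verdict: Not invertible.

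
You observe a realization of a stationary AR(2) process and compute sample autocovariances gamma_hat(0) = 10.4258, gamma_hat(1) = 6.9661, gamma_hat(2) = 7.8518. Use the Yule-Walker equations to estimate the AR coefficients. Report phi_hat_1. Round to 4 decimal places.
\hat\phi_{1} = 0.2980

The Yule-Walker equations for an AR(p) process read, in matrix form,
  Gamma_p phi = r_p,   with   (Gamma_p)_{ij} = gamma(|i - j|),
                       (r_p)_i = gamma(i),   i,j = 1..p.
Substitute the sample gammas (Toeplitz matrix and right-hand side of size 2):
  Gamma_p = [[10.4258, 6.9661], [6.9661, 10.4258]]
  r_p     = [6.9661, 7.8518]
Written out:
  10.4258 phi_1 + 6.9661 phi_2 = 6.9661
  6.9661 phi_1 + 10.4258 phi_2 = 7.8518
Solve by Cramer's rule:
  det = gamma(0)^2 - gamma(1)^2 = (10.4258)^2 - (6.9661)^2 = 108.69730564 - 48.52654921 = 60.17075643
  phi_hat_1 = [gamma(1) gamma(0) - gamma(1) gamma(2)] / det = [(6.9661)(10.4258) - (6.9661)(7.8518)] / 60.17075643 = 17.9307414 / 60.17075643 = 0.298
  phi_hat_2 = [gamma(0) gamma(2) - gamma(1)^2] / det = [(10.4258)(7.8518) - (6.9661)^2] / 60.17075643 = 33.33474723 / 60.17075643 = 0.554
So phi_hat = [0.2980, 0.5540].
Therefore phi_hat_1 = 0.2980.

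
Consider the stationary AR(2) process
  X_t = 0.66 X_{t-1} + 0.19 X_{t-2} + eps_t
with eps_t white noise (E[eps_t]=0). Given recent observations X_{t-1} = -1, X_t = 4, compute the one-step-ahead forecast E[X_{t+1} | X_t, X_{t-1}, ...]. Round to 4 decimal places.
E[X_{t+1} \mid \mathcal F_t] = 2.4500

For an AR(p) model X_t = c + sum_i phi_i X_{t-i} + eps_t, the
one-step-ahead conditional mean is
  E[X_{t+1} | X_t, ...] = c + sum_i phi_i X_{t+1-i}.
Substitute known values:
  E[X_{t+1} | ...] = (0.66) * (4) + (0.19) * (-1)
                   = 2.4500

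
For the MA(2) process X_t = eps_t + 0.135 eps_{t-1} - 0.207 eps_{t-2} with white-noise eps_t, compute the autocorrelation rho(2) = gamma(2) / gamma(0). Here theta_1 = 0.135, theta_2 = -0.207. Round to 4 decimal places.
\rho(2) = -0.1951

For an MA(q) process with theta_0 = 1, the autocovariance is
  gamma(k) = sigma^2 * sum_{i=0..q-k} theta_i * theta_{i+k},
and rho(k) = gamma(k) / gamma(0). Sigma^2 cancels.
  numerator   = (1)*(-0.207) = -0.207.
  denominator = (1)^2 + (0.135)^2 + (-0.207)^2 = 1.061074.
  rho(2) = -0.207 / 1.061074 = -0.1951.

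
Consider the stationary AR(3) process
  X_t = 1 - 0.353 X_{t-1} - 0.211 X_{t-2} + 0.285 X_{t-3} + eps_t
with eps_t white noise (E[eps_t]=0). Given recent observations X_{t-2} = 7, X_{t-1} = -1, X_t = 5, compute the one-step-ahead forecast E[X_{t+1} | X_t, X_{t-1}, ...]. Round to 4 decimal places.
E[X_{t+1} \mid \mathcal F_t] = 1.4410

For an AR(p) model X_t = c + sum_i phi_i X_{t-i} + eps_t, the
one-step-ahead conditional mean is
  E[X_{t+1} | X_t, ...] = c + sum_i phi_i X_{t+1-i}.
Substitute known values:
  E[X_{t+1} | ...] = 1 + (-0.353) * (5) + (-0.211) * (-1) + (0.285) * (7)
                   = 1.4410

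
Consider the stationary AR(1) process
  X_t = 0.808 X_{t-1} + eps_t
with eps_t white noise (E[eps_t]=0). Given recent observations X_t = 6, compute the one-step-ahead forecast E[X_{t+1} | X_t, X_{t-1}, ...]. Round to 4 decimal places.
E[X_{t+1} \mid \mathcal F_t] = 4.8480

For an AR(p) model X_t = c + sum_i phi_i X_{t-i} + eps_t, the
one-step-ahead conditional mean is
  E[X_{t+1} | X_t, ...] = c + sum_i phi_i X_{t+1-i}.
Substitute known values:
  E[X_{t+1} | ...] = (0.808) * (6)
                   = 4.8480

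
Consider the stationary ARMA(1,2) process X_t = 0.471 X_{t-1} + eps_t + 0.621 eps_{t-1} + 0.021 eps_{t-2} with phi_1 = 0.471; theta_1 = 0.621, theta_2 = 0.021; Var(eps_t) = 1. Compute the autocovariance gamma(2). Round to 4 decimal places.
\gamma(2) = 0.8924

Multiply the model equation by X_{t-k} and take expectations. With theta_0 = psi_0 = 1 and psi_j the MA(infinity) weights, this gives
  gamma(k) - sum_i phi_i gamma(k-i) = c_k,
  c_k = sigma^2 * sum_{j=k..q} theta_j psi_{j-k}   (c_k = 0 for k > q),
using gamma(-m) = gamma(m).
psi-weights needed (psi_j = theta_j + sum_i phi_i psi_{j-i}):
  psi_1 = theta_1 + phi_1 = 0.621 + (0.471) = 1.092
  psi_2 = theta_2 + phi_1 psi_1 = 0.021 + (0.471)(1.092) = 0.535332
Right-hand sides:
  c_0 = sigma^2 (1 + theta_1 psi_1 + theta_2 psi_2) = 1 * (1 + (0.621)(1.092) + (0.021)(0.535332)) = 1 * 1.689374 = 1.689374
  c_1 = sigma^2 (theta_1 + theta_2 psi_1) = 1 * (0.621 + (0.021)(1.092)) = 0.643932
  c_2 = sigma^2 theta_2 = 1 * (0.021) = 0.021
Equations for k = 0 and k = 1 (AR order 1):
  gamma(0) = phi_1 gamma(1) + c_0
  gamma(1) = phi_1 gamma(0) + c_1
Substituting the second into the first: gamma(0) (1 - phi_1^2) = c_0 + phi_1 c_1, so
  gamma(0) = (c_0 + phi_1 c_1) / (1 - phi_1^2) = (1.689374 + (0.471)(0.643932)) / (1 - (0.471)^2) = 1.992666 / 0.778159 = 2.560744.
  gamma(1) = phi_1 gamma(0) + c_1 = (0.471)(2.560744) + (0.643932) = 1.850042.
For k = 2: gamma(2) = phi_1 gamma(1) + c_2
  = (0.471)(1.850042) + (0.021) = 0.89237.
Therefore gamma(2) = 0.8924 (to 4 decimal places).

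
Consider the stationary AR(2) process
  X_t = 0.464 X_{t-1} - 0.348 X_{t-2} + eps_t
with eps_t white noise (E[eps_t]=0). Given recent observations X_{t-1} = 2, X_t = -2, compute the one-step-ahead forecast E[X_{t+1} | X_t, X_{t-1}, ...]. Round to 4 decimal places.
E[X_{t+1} \mid \mathcal F_t] = -1.6240

For an AR(p) model X_t = c + sum_i phi_i X_{t-i} + eps_t, the
one-step-ahead conditional mean is
  E[X_{t+1} | X_t, ...] = c + sum_i phi_i X_{t+1-i}.
Substitute known values:
  E[X_{t+1} | ...] = (0.464) * (-2) + (-0.348) * (2)
                   = -1.6240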